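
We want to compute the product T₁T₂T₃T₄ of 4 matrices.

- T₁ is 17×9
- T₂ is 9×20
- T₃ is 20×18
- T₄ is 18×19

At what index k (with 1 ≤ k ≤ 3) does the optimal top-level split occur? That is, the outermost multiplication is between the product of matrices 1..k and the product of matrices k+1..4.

Adjacent pairs: T₁T₂ = 17·9·20 = 3060; T₂T₃ = 9·20·18 = 3240; T₃T₄ = 20·18·19 = 6840.
Length 3: T₁..T₃: k=1: 0+3240+17·9·18=5994; k=2: 3060+0+17·20·18=9180 → min 5994 | T₂..T₄: k=2: 0+6840+9·20·19=10260; k=3: 3240+0+9·18·19=6318 → min 6318.
Top-level splits: k=1: (T₁..T₁)·(T₂..T₄) → 0+6318+17·9·19 = 9225; k=2: (T₁..T₂)·(T₃..T₄) → 3060+6840+17·20·19 = 16360; k=3: (T₁..T₃)·(T₄..T₄) → 5994+0+17·18·19 = 11808.
Best split is after T₁, i.e. k = 1.

1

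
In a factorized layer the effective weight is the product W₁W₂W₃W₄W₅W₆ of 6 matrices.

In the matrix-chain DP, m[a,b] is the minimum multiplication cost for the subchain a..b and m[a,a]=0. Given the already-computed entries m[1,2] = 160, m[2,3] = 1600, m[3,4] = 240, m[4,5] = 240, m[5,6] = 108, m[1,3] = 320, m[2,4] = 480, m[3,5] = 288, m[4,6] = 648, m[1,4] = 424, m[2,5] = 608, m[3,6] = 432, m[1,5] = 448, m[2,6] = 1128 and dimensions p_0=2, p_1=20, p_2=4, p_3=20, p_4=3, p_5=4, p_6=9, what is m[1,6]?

m[1,6] = min over k∈[1,5] of m[1,k]+m[k+1,6]+p_{0}·p_k·p_{6}.
k=1: 0 + 1128 + 2·20·9 = 1488; k=2: 160 + 432 + 2·4·9 = 664; k=3: 320 + 648 + 2·20·9 = 1328; k=4: 424 + 108 + 2·3·9 = 586; k=5: 448 + 0 + 2·4·9 = 520.
Minimum: 520 at k=5.

520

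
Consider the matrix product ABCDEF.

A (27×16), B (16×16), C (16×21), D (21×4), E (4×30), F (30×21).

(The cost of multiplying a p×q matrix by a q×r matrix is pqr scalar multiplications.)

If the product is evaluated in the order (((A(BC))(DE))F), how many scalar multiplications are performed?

50988

(BC): 16×16 by 16×21 → 16×21, cost 16·16·21 = 5376
(A(BC)): 27×16 by 16×21 → 27×21, cost 27·16·21 = 9072; cumulative 14448
(DE): 21×4 by 4×30 → 21×30, cost 21·4·30 = 2520
((A(BC))(DE)): 27×21 by 21×30 → 27×30, cost 27·21·30 = 17010; cumulative 33978
(((A(BC))(DE))F): 27×30 by 30×21 → 27×21, cost 27·30·21 = 17010; cumulative 50988
Total: 50988 scalar multiplications.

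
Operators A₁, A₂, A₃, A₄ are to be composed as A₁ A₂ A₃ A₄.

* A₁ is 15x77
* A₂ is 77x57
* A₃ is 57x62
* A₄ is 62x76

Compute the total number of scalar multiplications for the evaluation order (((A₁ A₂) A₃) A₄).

(A₁ A₂): 15×77 by 77×57 → 15×57, cost 15·77·57 = 65835
((A₁ A₂) A₃): 15×57 by 57×62 → 15×62, cost 15·57·62 = 53010; cumulative 118845
(((A₁ A₂) A₃) A₄): 15×62 by 62×76 → 15×76, cost 15·62·76 = 70680; cumulative 189525
Total: 189525 scalar multiplications.

189525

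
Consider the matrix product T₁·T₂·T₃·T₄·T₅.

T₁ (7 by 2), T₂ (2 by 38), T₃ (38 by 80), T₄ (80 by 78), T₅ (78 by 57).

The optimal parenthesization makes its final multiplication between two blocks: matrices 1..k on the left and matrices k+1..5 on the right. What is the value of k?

1

Adjacent pairs: T₁T₂ = 7·2·38 = 532; T₂T₃ = 2·38·80 = 6080; T₃T₄ = 38·80·78 = 237120; T₄T₅ = 80·78·57 = 355680.
Length 3: T₁..T₃: k=1: 0+6080+7·2·80=7200; k=2: 532+0+7·38·80=21812 → min 7200 | T₂..T₄: k=2: 0+237120+2·38·78=243048; k=3: 6080+0+2·80·78=18560 → min 18560 | T₃..T₅: k=3: 0+355680+38·80·57=528960; k=4: 237120+0+38·78·57=406068 → min 406068.
Length 4: T₁..T₄: k=1: 0+18560+7·2·78=19652; k=2: 532+237120+7·38·78=258400; k=3: 7200+0+7·80·78=50880 → min 19652 | T₂..T₅: k=2: 0+406068+2·38·57=410400; k=3: 6080+355680+2·80·57=370880; k=4: 18560+0+2·78·57=27452 → min 27452.
Top-level splits: k=1: (T₁..T₁)·(T₂..T₅) → 0+27452+7·2·57 = 28250; k=2: (T₁..T₂)·(T₃..T₅) → 532+406068+7·38·57 = 421762; k=3: (T₁..T₃)·(T₄..T₅) → 7200+355680+7·80·57 = 394800; k=4: (T₁..T₄)·(T₅..T₅) → 19652+0+7·78·57 = 50774.
Best split is after T₁, i.e. k = 1.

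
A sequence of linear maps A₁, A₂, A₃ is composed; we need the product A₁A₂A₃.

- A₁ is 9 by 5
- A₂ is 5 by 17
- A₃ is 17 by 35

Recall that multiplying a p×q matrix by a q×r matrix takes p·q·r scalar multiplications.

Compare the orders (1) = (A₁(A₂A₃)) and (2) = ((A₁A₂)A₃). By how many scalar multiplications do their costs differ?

Order (1) = (A₁(A₂A₃)): (A₂A₃): 5×17 by 17×35 → 5×35, cost 5·17·35 = 2975; (A₁(A₂A₃)): 9×5 by 5×35 → 9×35, cost 9·5·35 = 1575; cumulative 4550. Total 4550.
Order (2) = ((A₁A₂)A₃): (A₁A₂): 9×5 by 5×17 → 9×17, cost 9·5·17 = 765; ((A₁A₂)A₃): 9×17 by 17×35 → 9×35, cost 9·17·35 = 5355; cumulative 6120. Total 6120.
Difference: |4550 − 6120| = 1570.

1570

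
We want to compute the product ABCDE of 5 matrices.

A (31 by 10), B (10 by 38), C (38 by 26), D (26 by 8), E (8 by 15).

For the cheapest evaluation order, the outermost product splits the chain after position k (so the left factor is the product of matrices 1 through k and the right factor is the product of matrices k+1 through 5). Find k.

1

Adjacent pairs: AB = 31·10·38 = 11780; BC = 10·38·26 = 9880; CD = 38·26·8 = 7904; DE = 26·8·15 = 3120.
Length 3: A..C: k=1: 0+9880+31·10·26=17940; k=2: 11780+0+31·38·26=42408 → min 17940 | B..D: k=2: 0+7904+10·38·8=10944; k=3: 9880+0+10·26·8=11960 → min 10944 | C..E: k=3: 0+3120+38·26·15=17940; k=4: 7904+0+38·8·15=12464 → min 12464.
Length 4: A..D: k=1: 0+10944+31·10·8=13424; k=2: 11780+7904+31·38·8=29108; k=3: 17940+0+31·26·8=24388 → min 13424 | B..E: k=2: 0+12464+10·38·15=18164; k=3: 9880+3120+10·26·15=16900; k=4: 10944+0+10·8·15=12144 → min 12144.
Top-level splits: k=1: (A..A)·(B..E) → 0+12144+31·10·15 = 16794; k=2: (A..B)·(C..E) → 11780+12464+31·38·15 = 41914; k=3: (A..C)·(D..E) → 17940+3120+31·26·15 = 33150; k=4: (A..D)·(E..E) → 13424+0+31·8·15 = 17144.
Best split is after A, i.e. k = 1.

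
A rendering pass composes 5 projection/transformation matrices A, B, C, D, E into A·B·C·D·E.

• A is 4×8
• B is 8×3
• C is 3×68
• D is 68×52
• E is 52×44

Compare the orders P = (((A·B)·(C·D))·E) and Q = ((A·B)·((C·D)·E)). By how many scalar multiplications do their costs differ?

Order P = (((A·B)·(C·D))·E): (A·B): 4×8 by 8×3 → 4×3, cost 4·8·3 = 96; (C·D): 3×68 by 68×52 → 3×52, cost 3·68·52 = 10608; ((A·B)·(C·D)): 4×3 by 3×52 → 4×52, cost 4·3·52 = 624; cumulative 11328; (((A·B)·(C·D))·E): 4×52 by 52×44 → 4×44, cost 4·52·44 = 9152; cumulative 20480. Total 20480.
Order Q = ((A·B)·((C·D)·E)): (A·B): 4×8 by 8×3 → 4×3, cost 4·8·3 = 96; (C·D): 3×68 by 68×52 → 3×52, cost 3·68·52 = 10608; ((C·D)·E): 3×52 by 52×44 → 3×44, cost 3·52·44 = 6864; cumulative 17472; ((A·B)·((C·D)·E)): 4×3 by 3×44 → 4×44, cost 4·3·44 = 528; cumulative 18096. Total 18096.
Difference: |20480 − 18096| = 2384.

2384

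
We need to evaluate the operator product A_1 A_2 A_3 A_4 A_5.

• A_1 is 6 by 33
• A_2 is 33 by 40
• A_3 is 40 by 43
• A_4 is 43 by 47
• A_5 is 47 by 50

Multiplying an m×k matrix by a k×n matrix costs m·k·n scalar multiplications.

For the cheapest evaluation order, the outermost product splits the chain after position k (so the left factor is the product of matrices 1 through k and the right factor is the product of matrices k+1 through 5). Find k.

4

Adjacent pairs: A_1A_2 = 6·33·40 = 7920; A_2A_3 = 33·40·43 = 56760; A_3A_4 = 40·43·47 = 80840; A_4A_5 = 43·47·50 = 101050.
Length 3: A_1..A_3: k=1: 0+56760+6·33·43=65274; k=2: 7920+0+6·40·43=18240 → min 18240 | A_2..A_4: k=2: 0+80840+33·40·47=142880; k=3: 56760+0+33·43·47=123453 → min 123453 | A_3..A_5: k=3: 0+101050+40·43·50=187050; k=4: 80840+0+40·47·50=174840 → min 174840.
Length 4: A_1..A_4: k=1: 0+123453+6·33·47=132759; k=2: 7920+80840+6·40·47=100040; k=3: 18240+0+6·43·47=30366 → min 30366 | A_2..A_5: k=2: 0+174840+33·40·50=240840; k=3: 56760+101050+33·43·50=228760; k=4: 123453+0+33·47·50=201003 → min 201003.
Top-level splits: k=1: (A_1..A_1)·(A_2..A_5) → 0+201003+6·33·50 = 210903; k=2: (A_1..A_2)·(A_3..A_5) → 7920+174840+6·40·50 = 194760; k=3: (A_1..A_3)·(A_4..A_5) → 18240+101050+6·43·50 = 132190; k=4: (A_1..A_4)·(A_5..A_5) → 30366+0+6·47·50 = 44466.
Best split is after A_4, i.e. k = 4.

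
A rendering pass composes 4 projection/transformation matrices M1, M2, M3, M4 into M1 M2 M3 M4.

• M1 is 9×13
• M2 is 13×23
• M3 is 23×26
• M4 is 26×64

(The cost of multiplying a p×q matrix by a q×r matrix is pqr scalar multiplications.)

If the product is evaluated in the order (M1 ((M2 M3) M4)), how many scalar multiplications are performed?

(M2 M3): 13×23 by 23×26 → 13×26, cost 13·23·26 = 7774
((M2 M3) M4): 13×26 by 26×64 → 13×64, cost 13·26·64 = 21632; cumulative 29406
(M1 ((M2 M3) M4)): 9×13 by 13×64 → 9×64, cost 9·13·64 = 7488; cumulative 36894
Total: 36894 scalar multiplications.

36894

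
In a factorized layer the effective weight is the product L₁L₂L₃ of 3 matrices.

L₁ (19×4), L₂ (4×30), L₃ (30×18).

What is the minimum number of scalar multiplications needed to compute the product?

Order (L₁(L₂L₃)): (L₂L₃): 4×30 by 30×18 → 4×18, cost 4·30·18 = 2160; (L₁(L₂L₃)): 19×4 by 4×18 → 19×18, cost 19·4·18 = 1368; cumulative 3528. Total 3528.
Order ((L₁L₂)L₃): (L₁L₂): 19×4 by 4×30 → 19×30, cost 19·4·30 = 2280; ((L₁L₂)L₃): 19×30 by 30×18 → 19×18, cost 19·30·18 = 10260; cumulative 12540. Total 12540.
Minimum: 3528.

3528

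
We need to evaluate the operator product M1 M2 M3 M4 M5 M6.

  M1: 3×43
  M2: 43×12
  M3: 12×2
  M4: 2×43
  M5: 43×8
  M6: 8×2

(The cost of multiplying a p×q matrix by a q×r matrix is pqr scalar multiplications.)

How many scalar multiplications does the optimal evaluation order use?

2022

Adjacent pairs: M1M2 = 3·43·12 = 1548; M2M3 = 43·12·2 = 1032; M3M4 = 12·2·43 = 1032; M4M5 = 2·43·8 = 688; M5M6 = 43·8·2 = 688.
Length 3: M1..M3: k=1: 0+1032+3·43·2=1290; k=2: 1548+0+3·12·2=1620 → min 1290 | M2..M4: k=2: 0+1032+43·12·43=23220; k=3: 1032+0+43·2·43=4730 → min 4730 | M3..M5: k=3: 0+688+12·2·8=880; k=4: 1032+0+12·43·8=5160 → min 880 | M4..M6: k=4: 0+688+2·43·2=860; k=5: 688+0+2·8·2=720 → min 720.
Length 4: M1..M4: k=1: 0+4730+3·43·43=10277; k=2: 1548+1032+3·12·43=4128; k=3: 1290+0+3·2·43=1548 → min 1548 | M2..M5: k=2: 0+880+43·12·8=5008; k=3: 1032+688+43·2·8=2408; k=4: 4730+0+43·43·8=19522 → min 2408 | M3..M6: k=3: 0+720+12·2·2=768; k=4: 1032+688+12·43·2=2752; k=5: 880+0+12·8·2=1072 → min 768.
Length 5: M1..M5: k=1: 0+2408+3·43·8=3440; k=2: 1548+880+3·12·8=2716; k=3: 1290+688+3·2·8=2026; k=4: 1548+0+3·43·8=2580 → min 2026 | M2..M6: k=2: 0+768+43·12·2=1800; k=3: 1032+720+43·2·2=1924; k=4: 4730+688+43·43·2=9116; k=5: 2408+0+43·8·2=3096 → min 1800.
Length 6: M1..M6: k=1: 0+1800+3·43·2=2058; k=2: 1548+768+3·12·2=2388; k=3: 1290+720+3·2·2=2022; k=4: 1548+688+3·43·2=2494; k=5: 2026+0+3·8·2=2074 → min 2022.
Optimal order: ((M1 (M2 M3)) ((M4 M5) M6)) with cost 2022.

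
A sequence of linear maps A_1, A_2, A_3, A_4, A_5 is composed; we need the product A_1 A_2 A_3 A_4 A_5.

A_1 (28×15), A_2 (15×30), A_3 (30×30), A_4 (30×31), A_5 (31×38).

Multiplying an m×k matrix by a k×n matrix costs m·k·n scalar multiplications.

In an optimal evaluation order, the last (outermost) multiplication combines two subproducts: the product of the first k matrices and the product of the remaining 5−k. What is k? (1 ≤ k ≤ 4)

1

Adjacent pairs: A_1A_2 = 28·15·30 = 12600; A_2A_3 = 15·30·30 = 13500; A_3A_4 = 30·30·31 = 27900; A_4A_5 = 30·31·38 = 35340.
Length 3: A_1..A_3: k=1: 0+13500+28·15·30=26100; k=2: 12600+0+28·30·30=37800 → min 26100 | A_2..A_4: k=2: 0+27900+15·30·31=41850; k=3: 13500+0+15·30·31=27450 → min 27450 | A_3..A_5: k=3: 0+35340+30·30·38=69540; k=4: 27900+0+30·31·38=63240 → min 63240.
Length 4: A_1..A_4: k=1: 0+27450+28·15·31=40470; k=2: 12600+27900+28·30·31=66540; k=3: 26100+0+28·30·31=52140 → min 40470 | A_2..A_5: k=2: 0+63240+15·30·38=80340; k=3: 13500+35340+15·30·38=65940; k=4: 27450+0+15·31·38=45120 → min 45120.
Top-level splits: k=1: (A_1..A_1)·(A_2..A_5) → 0+45120+28·15·38 = 61080; k=2: (A_1..A_2)·(A_3..A_5) → 12600+63240+28·30·38 = 107760; k=3: (A_1..A_3)·(A_4..A_5) → 26100+35340+28·30·38 = 93360; k=4: (A_1..A_4)·(A_5..A_5) → 40470+0+28·31·38 = 73454.
Best split is after A_1, i.e. k = 1.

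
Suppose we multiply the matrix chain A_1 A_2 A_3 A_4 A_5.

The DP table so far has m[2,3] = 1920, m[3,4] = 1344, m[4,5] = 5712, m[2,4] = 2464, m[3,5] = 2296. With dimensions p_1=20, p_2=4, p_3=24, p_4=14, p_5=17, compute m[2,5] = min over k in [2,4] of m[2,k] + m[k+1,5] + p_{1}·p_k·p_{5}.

3656

m[2,5] = min over k∈[2,4] of m[2,k]+m[k+1,5]+p_{1}·p_k·p_{5}.
k=2: 0 + 2296 + 20·4·17 = 3656; k=3: 1920 + 5712 + 20·24·17 = 15792; k=4: 2464 + 0 + 20·14·17 = 7224.
Minimum: 3656 at k=2.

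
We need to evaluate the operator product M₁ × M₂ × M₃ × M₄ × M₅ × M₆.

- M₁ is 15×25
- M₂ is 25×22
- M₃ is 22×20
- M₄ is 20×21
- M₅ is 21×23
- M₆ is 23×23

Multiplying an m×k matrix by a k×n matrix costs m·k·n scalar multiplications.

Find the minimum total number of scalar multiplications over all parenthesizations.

36330

Adjacent pairs: M₁M₂ = 15·25·22 = 8250; M₂M₃ = 25·22·20 = 11000; M₃M₄ = 22·20·21 = 9240; M₄M₅ = 20·21·23 = 9660; M₅M₆ = 21·23·23 = 11109.
Length 3: M₁..M₃: k=1: 0+11000+15·25·20=18500; k=2: 8250+0+15·22·20=14850 → min 14850 | M₂..M₄: k=2: 0+9240+25·22·21=20790; k=3: 11000+0+25·20·21=21500 → min 20790 | M₃..M₅: k=3: 0+9660+22·20·23=19780; k=4: 9240+0+22·21·23=19866 → min 19780 | M₄..M₆: k=4: 0+11109+20·21·23=20769; k=5: 9660+0+20·23·23=20240 → min 20240.
Length 4: M₁..M₄: k=1: 0+20790+15·25·21=28665; k=2: 8250+9240+15·22·21=24420; k=3: 14850+0+15·20·21=21150 → min 21150 | M₂..M₅: k=2: 0+19780+25·22·23=32430; k=3: 11000+9660+25·20·23=32160; k=4: 20790+0+25·21·23=32865 → min 32160 | M₃..M₆: k=3: 0+20240+22·20·23=30360; k=4: 9240+11109+22·21·23=30975; k=5: 19780+0+22·23·23=31418 → min 30360.
Length 5: M₁..M₅: k=1: 0+32160+15·25·23=40785; k=2: 8250+19780+15·22·23=35620; k=3: 14850+9660+15·20·23=31410; k=4: 21150+0+15·21·23=28395 → min 28395 | M₂..M₆: k=2: 0+30360+25·22·23=43010; k=3: 11000+20240+25·20·23=42740; k=4: 20790+11109+25·21·23=43974; k=5: 32160+0+25·23·23=45385 → min 42740.
Length 6: M₁..M₆: k=1: 0+42740+15·25·23=51365; k=2: 8250+30360+15·22·23=46200; k=3: 14850+20240+15·20·23=41990; k=4: 21150+11109+15·21·23=39504; k=5: 28395+0+15·23·23=36330 → min 36330.
Optimal order: (((((M₁ × M₂) × M₃) × M₄) × M₅) × M₆) with cost 36330.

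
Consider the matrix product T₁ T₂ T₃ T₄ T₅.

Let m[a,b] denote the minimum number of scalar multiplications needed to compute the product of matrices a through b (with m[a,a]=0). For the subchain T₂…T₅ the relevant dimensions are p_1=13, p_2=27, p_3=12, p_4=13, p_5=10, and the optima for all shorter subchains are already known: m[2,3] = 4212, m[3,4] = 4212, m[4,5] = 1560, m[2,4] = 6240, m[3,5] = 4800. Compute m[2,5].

m[2,5] = min over k∈[2,4] of m[2,k]+m[k+1,5]+p_{1}·p_k·p_{5}.
k=2: 0 + 4800 + 13·27·10 = 8310; k=3: 4212 + 1560 + 13·12·10 = 7332; k=4: 6240 + 0 + 13·13·10 = 7930.
Minimum: 7332 at k=3.

7332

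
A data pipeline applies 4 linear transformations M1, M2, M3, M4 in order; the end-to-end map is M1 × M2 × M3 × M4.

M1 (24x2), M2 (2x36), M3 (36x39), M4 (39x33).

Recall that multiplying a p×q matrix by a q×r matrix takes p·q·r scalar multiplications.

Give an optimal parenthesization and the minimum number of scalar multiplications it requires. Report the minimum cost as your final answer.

6966

Adjacent pairs: M1M2 = 24·2·36 = 1728; M2M3 = 2·36·39 = 2808; M3M4 = 36·39·33 = 46332.
Length 3: M1..M3: k=1: 0+2808+24·2·39=4680; k=2: 1728+0+24·36·39=35424 → min 4680 | M2..M4: k=2: 0+46332+2·36·33=48708; k=3: 2808+0+2·39·33=5382 → min 5382.
Length 4: M1..M4: k=1: 0+5382+24·2·33=6966; k=2: 1728+46332+24·36·33=76572; k=3: 4680+0+24·39·33=35568 → min 6966.
Optimal parenthesization: (M1 × ((M2 × M3) × M4)) with cost 6966.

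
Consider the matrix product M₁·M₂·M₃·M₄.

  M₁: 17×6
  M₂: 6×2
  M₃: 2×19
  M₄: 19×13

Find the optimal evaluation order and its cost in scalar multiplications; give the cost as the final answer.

Adjacent pairs: M₁M₂ = 17·6·2 = 204; M₂M₃ = 6·2·19 = 228; M₃M₄ = 2·19·13 = 494.
Length 3: M₁..M₃: k=1: 0+228+17·6·19=2166; k=2: 204+0+17·2·19=850 → min 850 | M₂..M₄: k=2: 0+494+6·2·13=650; k=3: 228+0+6·19·13=1710 → min 650.
Length 4: M₁..M₄: k=1: 0+650+17·6·13=1976; k=2: 204+494+17·2·13=1140; k=3: 850+0+17·19·13=5049 → min 1140.
Optimal parenthesization: ((M₁·M₂)·(M₃·M₄)) with cost 1140.

1140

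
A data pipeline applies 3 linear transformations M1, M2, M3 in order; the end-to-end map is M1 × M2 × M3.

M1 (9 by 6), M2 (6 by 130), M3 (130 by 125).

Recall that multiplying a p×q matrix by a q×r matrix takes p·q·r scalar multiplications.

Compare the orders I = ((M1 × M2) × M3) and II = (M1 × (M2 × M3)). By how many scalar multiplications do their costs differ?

49020

Order I = ((M1 × M2) × M3): (M1 × M2): 9×6 by 6×130 → 9×130, cost 9·6·130 = 7020; ((M1 × M2) × M3): 9×130 by 130×125 → 9×125, cost 9·130·125 = 146250; cumulative 153270. Total 153270.
Order II = (M1 × (M2 × M3)): (M2 × M3): 6×130 by 130×125 → 6×125, cost 6·130·125 = 97500; (M1 × (M2 × M3)): 9×6 by 6×125 → 9×125, cost 9·6·125 = 6750; cumulative 104250. Total 104250.
Difference: |153270 − 104250| = 49020.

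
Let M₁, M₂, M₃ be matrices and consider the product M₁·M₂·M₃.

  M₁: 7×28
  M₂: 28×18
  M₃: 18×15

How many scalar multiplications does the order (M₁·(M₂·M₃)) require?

10500

(M₂·M₃): 28×18 by 18×15 → 28×15, cost 28·18·15 = 7560
(M₁·(M₂·M₃)): 7×28 by 28×15 → 7×15, cost 7·28·15 = 2940; cumulative 10500
Total: 10500 scalar multiplications.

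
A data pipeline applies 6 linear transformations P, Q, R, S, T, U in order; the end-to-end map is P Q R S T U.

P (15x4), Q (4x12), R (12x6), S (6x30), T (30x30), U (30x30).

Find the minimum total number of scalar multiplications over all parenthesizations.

10008

Adjacent pairs: PQ = 15·4·12 = 720; QR = 4·12·6 = 288; RS = 12·6·30 = 2160; ST = 6·30·30 = 5400; TU = 30·30·30 = 27000.
Length 3: P..R: k=1: 0+288+15·4·6=648; k=2: 720+0+15·12·6=1800 → min 648 | Q..S: k=2: 0+2160+4·12·30=3600; k=3: 288+0+4·6·30=1008 → min 1008 | R..T: k=3: 0+5400+12·6·30=7560; k=4: 2160+0+12·30·30=12960 → min 7560 | S..U: k=4: 0+27000+6·30·30=32400; k=5: 5400+0+6·30·30=10800 → min 10800.
Length 4: P..S: k=1: 0+1008+15·4·30=2808; k=2: 720+2160+15·12·30=8280; k=3: 648+0+15·6·30=3348 → min 2808 | Q..T: k=2: 0+7560+4·12·30=9000; k=3: 288+5400+4·6·30=6408; k=4: 1008+0+4·30·30=4608 → min 4608 | R..U: k=3: 0+10800+12·6·30=12960; k=4: 2160+27000+12·30·30=39960; k=5: 7560+0+12·30·30=18360 → min 12960.
Length 5: P..T: k=1: 0+4608+15·4·30=6408; k=2: 720+7560+15·12·30=13680; k=3: 648+5400+15·6·30=8748; k=4: 2808+0+15·30·30=16308 → min 6408 | Q..U: k=2: 0+12960+4·12·30=14400; k=3: 288+10800+4·6·30=11808; k=4: 1008+27000+4·30·30=31608; k=5: 4608+0+4·30·30=8208 → min 8208.
Length 6: P..U: k=1: 0+8208+15·4·30=10008; k=2: 720+12960+15·12·30=19080; k=3: 648+10800+15·6·30=14148; k=4: 2808+27000+15·30·30=43308; k=5: 6408+0+15·30·30=19908 → min 10008.
Optimal order: (P ((((Q R) S) T) U)) with cost 10008.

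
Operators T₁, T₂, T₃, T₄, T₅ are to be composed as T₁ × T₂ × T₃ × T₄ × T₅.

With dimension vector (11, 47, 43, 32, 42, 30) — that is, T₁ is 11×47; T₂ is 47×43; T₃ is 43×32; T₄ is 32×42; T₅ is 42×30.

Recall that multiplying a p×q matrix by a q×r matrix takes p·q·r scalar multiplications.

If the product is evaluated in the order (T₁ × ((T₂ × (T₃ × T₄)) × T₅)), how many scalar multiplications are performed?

217404

(T₃ × T₄): 43×32 by 32×42 → 43×42, cost 43·32·42 = 57792
(T₂ × (T₃ × T₄)): 47×43 by 43×42 → 47×42, cost 47·43·42 = 84882; cumulative 142674
((T₂ × (T₃ × T₄)) × T₅): 47×42 by 42×30 → 47×30, cost 47·42·30 = 59220; cumulative 201894
(T₁ × ((T₂ × (T₃ × T₄)) × T₅)): 11×47 by 47×30 → 11×30, cost 11·47·30 = 15510; cumulative 217404
Total: 217404 scalar multiplications.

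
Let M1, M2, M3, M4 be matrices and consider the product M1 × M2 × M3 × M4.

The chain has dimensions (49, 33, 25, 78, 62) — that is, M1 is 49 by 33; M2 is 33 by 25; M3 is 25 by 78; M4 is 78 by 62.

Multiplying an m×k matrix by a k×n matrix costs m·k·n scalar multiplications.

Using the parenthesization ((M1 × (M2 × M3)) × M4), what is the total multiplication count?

427440

(M2 × M3): 33×25 by 25×78 → 33×78, cost 33·25·78 = 64350
(M1 × (M2 × M3)): 49×33 by 33×78 → 49×78, cost 49·33·78 = 126126; cumulative 190476
((M1 × (M2 × M3)) × M4): 49×78 by 78×62 → 49×62, cost 49·78·62 = 236964; cumulative 427440
Total: 427440 scalar multiplications.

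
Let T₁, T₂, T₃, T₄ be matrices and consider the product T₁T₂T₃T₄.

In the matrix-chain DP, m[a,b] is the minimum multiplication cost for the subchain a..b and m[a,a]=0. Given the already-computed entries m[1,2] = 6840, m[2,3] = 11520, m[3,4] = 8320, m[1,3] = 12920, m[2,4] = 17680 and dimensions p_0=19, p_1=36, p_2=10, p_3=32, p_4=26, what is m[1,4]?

20100

m[1,4] = min over k∈[1,3] of m[1,k]+m[k+1,4]+p_{0}·p_k·p_{4}.
k=1: 0 + 17680 + 19·36·26 = 35464; k=2: 6840 + 8320 + 19·10·26 = 20100; k=3: 12920 + 0 + 19·32·26 = 28728.
Minimum: 20100 at k=2.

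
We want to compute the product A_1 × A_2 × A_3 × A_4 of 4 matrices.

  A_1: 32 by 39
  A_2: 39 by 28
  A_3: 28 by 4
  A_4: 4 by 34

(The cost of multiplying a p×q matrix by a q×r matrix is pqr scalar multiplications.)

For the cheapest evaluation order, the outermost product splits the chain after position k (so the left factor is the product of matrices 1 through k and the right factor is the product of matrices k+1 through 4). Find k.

3

Adjacent pairs: A_1A_2 = 32·39·28 = 34944; A_2A_3 = 39·28·4 = 4368; A_3A_4 = 28·4·34 = 3808.
Length 3: A_1..A_3: k=1: 0+4368+32·39·4=9360; k=2: 34944+0+32·28·4=38528 → min 9360 | A_2..A_4: k=2: 0+3808+39·28·34=40936; k=3: 4368+0+39·4·34=9672 → min 9672.
Top-level splits: k=1: (A_1..A_1)·(A_2..A_4) → 0+9672+32·39·34 = 52104; k=2: (A_1..A_2)·(A_3..A_4) → 34944+3808+32·28·34 = 69216; k=3: (A_1..A_3)·(A_4..A_4) → 9360+0+32·4·34 = 13712.
Best split is after A_3, i.e. k = 3.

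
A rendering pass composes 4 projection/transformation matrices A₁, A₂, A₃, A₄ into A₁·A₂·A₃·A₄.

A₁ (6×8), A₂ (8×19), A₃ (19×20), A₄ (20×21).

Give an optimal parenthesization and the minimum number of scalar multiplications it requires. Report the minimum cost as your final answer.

Adjacent pairs: A₁A₂ = 6·8·19 = 912; A₂A₃ = 8·19·20 = 3040; A₃A₄ = 19·20·21 = 7980.
Length 3: A₁..A₃: k=1: 0+3040+6·8·20=4000; k=2: 912+0+6·19·20=3192 → min 3192 | A₂..A₄: k=2: 0+7980+8·19·21=11172; k=3: 3040+0+8·20·21=6400 → min 6400.
Length 4: A₁..A₄: k=1: 0+6400+6·8·21=7408; k=2: 912+7980+6·19·21=11286; k=3: 3192+0+6·20·21=5712 → min 5712.
Optimal parenthesization: (((A₁·A₂)·A₃)·A₄) with cost 5712.

5712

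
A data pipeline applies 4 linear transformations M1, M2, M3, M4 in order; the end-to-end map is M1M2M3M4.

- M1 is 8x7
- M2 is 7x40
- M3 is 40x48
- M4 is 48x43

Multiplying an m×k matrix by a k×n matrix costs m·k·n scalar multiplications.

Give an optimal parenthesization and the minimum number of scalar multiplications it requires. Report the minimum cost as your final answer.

30296

Adjacent pairs: M1M2 = 8·7·40 = 2240; M2M3 = 7·40·48 = 13440; M3M4 = 40·48·43 = 82560.
Length 3: M1..M3: k=1: 0+13440+8·7·48=16128; k=2: 2240+0+8·40·48=17600 → min 16128 | M2..M4: k=2: 0+82560+7·40·43=94600; k=3: 13440+0+7·48·43=27888 → min 27888.
Length 4: M1..M4: k=1: 0+27888+8·7·43=30296; k=2: 2240+82560+8·40·43=98560; k=3: 16128+0+8·48·43=32640 → min 30296.
Optimal parenthesization: (M1((M2M3)M4)) with cost 30296.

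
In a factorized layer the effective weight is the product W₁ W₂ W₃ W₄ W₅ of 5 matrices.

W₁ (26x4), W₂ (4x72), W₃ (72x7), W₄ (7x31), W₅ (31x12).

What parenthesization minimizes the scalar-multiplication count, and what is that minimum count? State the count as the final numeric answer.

Adjacent pairs: W₁W₂ = 26·4·72 = 7488; W₂W₃ = 4·72·7 = 2016; W₃W₄ = 72·7·31 = 15624; W₄W₅ = 7·31·12 = 2604.
Length 3: W₁..W₃: k=1: 0+2016+26·4·7=2744; k=2: 7488+0+26·72·7=20592 → min 2744 | W₂..W₄: k=2: 0+15624+4·72·31=24552; k=3: 2016+0+4·7·31=2884 → min 2884 | W₃..W₅: k=3: 0+2604+72·7·12=8652; k=4: 15624+0+72·31·12=42408 → min 8652.
Length 4: W₁..W₄: k=1: 0+2884+26·4·31=6108; k=2: 7488+15624+26·72·31=81144; k=3: 2744+0+26·7·31=8386 → min 6108 | W₂..W₅: k=2: 0+8652+4·72·12=12108; k=3: 2016+2604+4·7·12=4956; k=4: 2884+0+4·31·12=4372 → min 4372.
Length 5: W₁..W₅: k=1: 0+4372+26·4·12=5620; k=2: 7488+8652+26·72·12=38604; k=3: 2744+2604+26·7·12=7532; k=4: 6108+0+26·31·12=15780 → min 5620.
Optimal parenthesization: (W₁ (((W₂ W₃) W₄) W₅)) with cost 5620.

5620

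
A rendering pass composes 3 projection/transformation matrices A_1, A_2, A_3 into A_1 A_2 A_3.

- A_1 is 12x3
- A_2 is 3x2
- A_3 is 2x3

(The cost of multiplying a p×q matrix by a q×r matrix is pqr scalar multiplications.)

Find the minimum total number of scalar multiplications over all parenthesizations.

Order (A_1 (A_2 A_3)): (A_2 A_3): 3×2 by 2×3 → 3×3, cost 3·2·3 = 18; (A_1 (A_2 A_3)): 12×3 by 3×3 → 12×3, cost 12·3·3 = 108; cumulative 126. Total 126.
Order ((A_1 A_2) A_3): (A_1 A_2): 12×3 by 3×2 → 12×2, cost 12·3·2 = 72; ((A_1 A_2) A_3): 12×2 by 2×3 → 12×3, cost 12·2·3 = 72; cumulative 144. Total 144.
Minimum: 126.

126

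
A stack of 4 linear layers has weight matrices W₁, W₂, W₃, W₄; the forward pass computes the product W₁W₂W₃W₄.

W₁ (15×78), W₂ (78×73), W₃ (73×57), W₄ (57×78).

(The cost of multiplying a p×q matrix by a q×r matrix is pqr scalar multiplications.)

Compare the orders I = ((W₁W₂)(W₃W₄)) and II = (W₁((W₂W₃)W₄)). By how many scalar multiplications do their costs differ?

267228

Order I = ((W₁W₂)(W₃W₄)): (W₁W₂): 15×78 by 78×73 → 15×73, cost 15·78·73 = 85410; (W₃W₄): 73×57 by 57×78 → 73×78, cost 73·57·78 = 324558; ((W₁W₂)(W₃W₄)): 15×73 by 73×78 → 15×78, cost 15·73·78 = 85410; cumulative 495378. Total 495378.
Order II = (W₁((W₂W₃)W₄)): (W₂W₃): 78×73 by 73×57 → 78×57, cost 78·73·57 = 324558; ((W₂W₃)W₄): 78×57 by 57×78 → 78×78, cost 78·57·78 = 346788; cumulative 671346; (W₁((W₂W₃)W₄)): 15×78 by 78×78 → 15×78, cost 15·78·78 = 91260; cumulative 762606. Total 762606.
Difference: |495378 − 762606| = 267228.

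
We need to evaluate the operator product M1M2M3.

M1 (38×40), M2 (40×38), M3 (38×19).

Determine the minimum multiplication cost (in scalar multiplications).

Order (M1(M2M3)): (M2M3): 40×38 by 38×19 → 40×19, cost 40·38·19 = 28880; (M1(M2M3)): 38×40 by 40×19 → 38×19, cost 38·40·19 = 28880; cumulative 57760. Total 57760.
Order ((M1M2)M3): (M1M2): 38×40 by 40×38 → 38×38, cost 38·40·38 = 57760; ((M1M2)M3): 38×38 by 38×19 → 38×19, cost 38·38·19 = 27436; cumulative 85196. Total 85196.
Minimum: 57760.

57760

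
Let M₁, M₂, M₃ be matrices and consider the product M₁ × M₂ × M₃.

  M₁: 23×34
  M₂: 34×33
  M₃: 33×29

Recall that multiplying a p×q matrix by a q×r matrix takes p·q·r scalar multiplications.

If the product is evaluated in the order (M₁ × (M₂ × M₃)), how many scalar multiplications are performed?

55216

(M₂ × M₃): 34×33 by 33×29 → 34×29, cost 34·33·29 = 32538
(M₁ × (M₂ × M₃)): 23×34 by 34×29 → 23×29, cost 23·34·29 = 22678; cumulative 55216
Total: 55216 scalar multiplications.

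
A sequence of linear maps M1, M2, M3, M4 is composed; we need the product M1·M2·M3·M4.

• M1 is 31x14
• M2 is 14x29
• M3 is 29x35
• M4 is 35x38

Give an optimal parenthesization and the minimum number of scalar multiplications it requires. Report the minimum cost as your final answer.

Adjacent pairs: M1M2 = 31·14·29 = 12586; M2M3 = 14·29·35 = 14210; M3M4 = 29·35·38 = 38570.
Length 3: M1..M3: k=1: 0+14210+31·14·35=29400; k=2: 12586+0+31·29·35=44051 → min 29400 | M2..M4: k=2: 0+38570+14·29·38=53998; k=3: 14210+0+14·35·38=32830 → min 32830.
Length 4: M1..M4: k=1: 0+32830+31·14·38=49322; k=2: 12586+38570+31·29·38=85318; k=3: 29400+0+31·35·38=70630 → min 49322.
Optimal parenthesization: (M1·((M2·M3)·M4)) with cost 49322.

49322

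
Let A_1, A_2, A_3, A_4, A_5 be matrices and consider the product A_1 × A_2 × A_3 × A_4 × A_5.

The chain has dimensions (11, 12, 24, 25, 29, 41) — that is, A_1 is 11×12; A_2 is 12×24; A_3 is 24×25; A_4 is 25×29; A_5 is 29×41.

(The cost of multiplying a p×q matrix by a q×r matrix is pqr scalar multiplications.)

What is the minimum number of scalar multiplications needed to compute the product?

Adjacent pairs: A_1A_2 = 11·12·24 = 3168; A_2A_3 = 12·24·25 = 7200; A_3A_4 = 24·25·29 = 17400; A_4A_5 = 25·29·41 = 29725.
Length 3: A_1..A_3: k=1: 0+7200+11·12·25=10500; k=2: 3168+0+11·24·25=9768 → min 9768 | A_2..A_4: k=2: 0+17400+12·24·29=25752; k=3: 7200+0+12·25·29=15900 → min 15900 | A_3..A_5: k=3: 0+29725+24·25·41=54325; k=4: 17400+0+24·29·41=45936 → min 45936.
Length 4: A_1..A_4: k=1: 0+15900+11·12·29=19728; k=2: 3168+17400+11·24·29=28224; k=3: 9768+0+11·25·29=17743 → min 17743 | A_2..A_5: k=2: 0+45936+12·24·41=57744; k=3: 7200+29725+12·25·41=49225; k=4: 15900+0+12·29·41=30168 → min 30168.
Length 5: A_1..A_5: k=1: 0+30168+11·12·41=35580; k=2: 3168+45936+11·24·41=59928; k=3: 9768+29725+11·25·41=50768; k=4: 17743+0+11·29·41=30822 → min 30822.
Optimal order: ((((A_1 × A_2) × A_3) × A_4) × A_5) with cost 30822.

30822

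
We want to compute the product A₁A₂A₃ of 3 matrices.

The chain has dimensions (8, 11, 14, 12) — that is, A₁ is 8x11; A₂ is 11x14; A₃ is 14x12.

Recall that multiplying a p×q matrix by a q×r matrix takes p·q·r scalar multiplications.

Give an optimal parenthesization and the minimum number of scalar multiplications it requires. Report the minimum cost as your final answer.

2576

(A₁(A₂A₃)): cost 2904.
((A₁A₂)A₃): cost 2576.
Optimal: ((A₁A₂)A₃) with cost 2576.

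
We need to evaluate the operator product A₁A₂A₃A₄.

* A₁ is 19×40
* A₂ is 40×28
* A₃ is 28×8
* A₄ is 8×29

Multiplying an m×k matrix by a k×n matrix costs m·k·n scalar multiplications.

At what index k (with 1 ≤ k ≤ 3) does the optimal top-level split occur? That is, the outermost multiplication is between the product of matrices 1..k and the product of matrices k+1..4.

3

Adjacent pairs: A₁A₂ = 19·40·28 = 21280; A₂A₃ = 40·28·8 = 8960; A₃A₄ = 28·8·29 = 6496.
Length 3: A₁..A₃: k=1: 0+8960+19·40·8=15040; k=2: 21280+0+19·28·8=25536 → min 15040 | A₂..A₄: k=2: 0+6496+40·28·29=38976; k=3: 8960+0+40·8·29=18240 → min 18240.
Top-level splits: k=1: (A₁..A₁)·(A₂..A₄) → 0+18240+19·40·29 = 40280; k=2: (A₁..A₂)·(A₃..A₄) → 21280+6496+19·28·29 = 43204; k=3: (A₁..A₃)·(A₄..A₄) → 15040+0+19·8·29 = 19448.
Best split is after A₃, i.e. k = 3.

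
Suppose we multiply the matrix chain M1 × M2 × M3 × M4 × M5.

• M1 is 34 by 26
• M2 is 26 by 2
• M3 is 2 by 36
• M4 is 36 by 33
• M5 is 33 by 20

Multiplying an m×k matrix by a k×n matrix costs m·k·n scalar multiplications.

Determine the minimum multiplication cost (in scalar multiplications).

6824

Adjacent pairs: M1M2 = 34·26·2 = 1768; M2M3 = 26·2·36 = 1872; M3M4 = 2·36·33 = 2376; M4M5 = 36·33·20 = 23760.
Length 3: M1..M3: k=1: 0+1872+34·26·36=33696; k=2: 1768+0+34·2·36=4216 → min 4216 | M2..M4: k=2: 0+2376+26·2·33=4092; k=3: 1872+0+26·36·33=32760 → min 4092 | M3..M5: k=3: 0+23760+2·36·20=25200; k=4: 2376+0+2·33·20=3696 → min 3696.
Length 4: M1..M4: k=1: 0+4092+34·26·33=33264; k=2: 1768+2376+34·2·33=6388; k=3: 4216+0+34·36·33=44608 → min 6388 | M2..M5: k=2: 0+3696+26·2·20=4736; k=3: 1872+23760+26·36·20=44352; k=4: 4092+0+26·33·20=21252 → min 4736.
Length 5: M1..M5: k=1: 0+4736+34·26·20=22416; k=2: 1768+3696+34·2·20=6824; k=3: 4216+23760+34·36·20=52456; k=4: 6388+0+34·33·20=28828 → min 6824.
Optimal order: ((M1 × M2) × ((M3 × M4) × M5)) with cost 6824.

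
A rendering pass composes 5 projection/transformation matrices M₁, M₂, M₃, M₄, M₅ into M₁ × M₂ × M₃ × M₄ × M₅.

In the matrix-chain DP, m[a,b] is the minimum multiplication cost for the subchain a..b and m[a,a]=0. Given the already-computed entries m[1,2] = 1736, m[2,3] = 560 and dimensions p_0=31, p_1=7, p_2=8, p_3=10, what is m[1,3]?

2730

m[1,3] = min over k∈[1,2] of m[1,k]+m[k+1,3]+p_{0}·p_k·p_{3}.
k=1: 0 + 560 + 31·7·10 = 2730; k=2: 1736 + 0 + 31·8·10 = 4216.
Minimum: 2730 at k=1.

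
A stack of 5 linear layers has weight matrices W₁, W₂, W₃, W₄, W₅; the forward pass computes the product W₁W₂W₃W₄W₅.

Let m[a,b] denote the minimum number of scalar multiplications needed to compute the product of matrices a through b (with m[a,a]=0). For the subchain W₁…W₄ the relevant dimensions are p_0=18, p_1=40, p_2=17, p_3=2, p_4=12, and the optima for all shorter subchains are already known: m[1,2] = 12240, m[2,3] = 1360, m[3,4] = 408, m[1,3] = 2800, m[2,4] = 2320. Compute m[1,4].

m[1,4] = min over k∈[1,3] of m[1,k]+m[k+1,4]+p_{0}·p_k·p_{4}.
k=1: 0 + 2320 + 18·40·12 = 10960; k=2: 12240 + 408 + 18·17·12 = 16320; k=3: 2800 + 0 + 18·2·12 = 3232.
Minimum: 3232 at k=3.

3232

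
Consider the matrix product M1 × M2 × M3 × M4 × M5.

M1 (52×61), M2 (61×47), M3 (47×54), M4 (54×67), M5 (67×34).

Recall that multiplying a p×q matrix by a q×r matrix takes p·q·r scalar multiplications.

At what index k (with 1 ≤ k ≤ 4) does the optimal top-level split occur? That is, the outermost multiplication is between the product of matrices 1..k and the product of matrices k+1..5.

Adjacent pairs: M1M2 = 52·61·47 = 149084; M2M3 = 61·47·54 = 154818; M3M4 = 47·54·67 = 170046; M4M5 = 54·67·34 = 123012.
Length 3: M1..M3: k=1: 0+154818+52·61·54=326106; k=2: 149084+0+52·47·54=281060 → min 281060 | M2..M4: k=2: 0+170046+61·47·67=362135; k=3: 154818+0+61·54·67=375516 → min 362135 | M3..M5: k=3: 0+123012+47·54·34=209304; k=4: 170046+0+47·67·34=277112 → min 209304.
Length 4: M1..M4: k=1: 0+362135+52·61·67=574659; k=2: 149084+170046+52·47·67=482878; k=3: 281060+0+52·54·67=469196 → min 469196 | M2..M5: k=2: 0+209304+61·47·34=306782; k=3: 154818+123012+61·54·34=389826; k=4: 362135+0+61·67·34=501093 → min 306782.
Top-level splits: k=1: (M1..M1)·(M2..M5) → 0+306782+52·61·34 = 414630; k=2: (M1..M2)·(M3..M5) → 149084+209304+52·47·34 = 441484; k=3: (M1..M3)·(M4..M5) → 281060+123012+52·54·34 = 499544; k=4: (M1..M4)·(M5..M5) → 469196+0+52·67·34 = 587652.
Best split is after M1, i.e. k = 1.

1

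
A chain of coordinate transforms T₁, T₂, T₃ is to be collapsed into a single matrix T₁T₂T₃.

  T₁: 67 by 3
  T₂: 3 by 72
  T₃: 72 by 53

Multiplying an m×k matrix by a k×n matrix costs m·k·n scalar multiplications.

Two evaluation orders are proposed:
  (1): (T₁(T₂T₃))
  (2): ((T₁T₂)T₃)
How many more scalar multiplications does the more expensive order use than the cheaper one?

Order (1) = (T₁(T₂T₃)): (T₂T₃): 3×72 by 72×53 → 3×53, cost 3·72·53 = 11448; (T₁(T₂T₃)): 67×3 by 3×53 → 67×53, cost 67·3·53 = 10653; cumulative 22101. Total 22101.
Order (2) = ((T₁T₂)T₃): (T₁T₂): 67×3 by 3×72 → 67×72, cost 67·3·72 = 14472; ((T₁T₂)T₃): 67×72 by 72×53 → 67×53, cost 67·72·53 = 255672; cumulative 270144. Total 270144.
Difference: |22101 − 270144| = 248043.

248043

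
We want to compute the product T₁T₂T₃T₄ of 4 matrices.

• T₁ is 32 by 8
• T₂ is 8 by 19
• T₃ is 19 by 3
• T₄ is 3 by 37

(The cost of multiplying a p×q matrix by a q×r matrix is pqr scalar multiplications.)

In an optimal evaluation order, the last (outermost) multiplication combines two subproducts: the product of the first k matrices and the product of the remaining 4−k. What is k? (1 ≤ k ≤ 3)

3

Adjacent pairs: T₁T₂ = 32·8·19 = 4864; T₂T₃ = 8·19·3 = 456; T₃T₄ = 19·3·37 = 2109.
Length 3: T₁..T₃: k=1: 0+456+32·8·3=1224; k=2: 4864+0+32·19·3=6688 → min 1224 | T₂..T₄: k=2: 0+2109+8·19·37=7733; k=3: 456+0+8·3·37=1344 → min 1344.
Top-level splits: k=1: (T₁..T₁)·(T₂..T₄) → 0+1344+32·8·37 = 10816; k=2: (T₁..T₂)·(T₃..T₄) → 4864+2109+32·19·37 = 29469; k=3: (T₁..T₃)·(T₄..T₄) → 1224+0+32·3·37 = 4776.
Best split is after T₃, i.e. k = 3.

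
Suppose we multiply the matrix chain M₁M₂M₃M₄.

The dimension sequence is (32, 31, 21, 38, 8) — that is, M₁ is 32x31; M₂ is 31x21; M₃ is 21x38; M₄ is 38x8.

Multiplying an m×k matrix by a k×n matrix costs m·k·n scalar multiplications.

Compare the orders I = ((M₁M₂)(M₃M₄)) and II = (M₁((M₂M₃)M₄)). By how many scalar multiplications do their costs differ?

9506

Order I = ((M₁M₂)(M₃M₄)): (M₁M₂): 32×31 by 31×21 → 32×21, cost 32·31·21 = 20832; (M₃M₄): 21×38 by 38×8 → 21×8, cost 21·38·8 = 6384; ((M₁M₂)(M₃M₄)): 32×21 by 21×8 → 32×8, cost 32·21·8 = 5376; cumulative 32592. Total 32592.
Order II = (M₁((M₂M₃)M₄)): (M₂M₃): 31×21 by 21×38 → 31×38, cost 31·21·38 = 24738; ((M₂M₃)M₄): 31×38 by 38×8 → 31×8, cost 31·38·8 = 9424; cumulative 34162; (M₁((M₂M₃)M₄)): 32×31 by 31×8 → 32×8, cost 32·31·8 = 7936; cumulative 42098. Total 42098.
Difference: |32592 − 42098| = 9506.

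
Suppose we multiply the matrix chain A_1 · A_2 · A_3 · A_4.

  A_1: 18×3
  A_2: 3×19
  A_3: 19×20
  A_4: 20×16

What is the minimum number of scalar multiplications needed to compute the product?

Adjacent pairs: A_1A_2 = 18·3·19 = 1026; A_2A_3 = 3·19·20 = 1140; A_3A_4 = 19·20·16 = 6080.
Length 3: A_1..A_3: k=1: 0+1140+18·3·20=2220; k=2: 1026+0+18·19·20=7866 → min 2220 | A_2..A_4: k=2: 0+6080+3·19·16=6992; k=3: 1140+0+3·20·16=2100 → min 2100.
Length 4: A_1..A_4: k=1: 0+2100+18·3·16=2964; k=2: 1026+6080+18·19·16=12578; k=3: 2220+0+18·20·16=7980 → min 2964.
Optimal order: (A_1 · ((A_2 · A_3) · A_4)) with cost 2964.

2964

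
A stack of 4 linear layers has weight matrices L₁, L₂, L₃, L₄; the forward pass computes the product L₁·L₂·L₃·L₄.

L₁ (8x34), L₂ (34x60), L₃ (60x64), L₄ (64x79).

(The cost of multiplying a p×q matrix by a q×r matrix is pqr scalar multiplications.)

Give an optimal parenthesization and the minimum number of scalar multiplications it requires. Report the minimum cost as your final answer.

Adjacent pairs: L₁L₂ = 8·34·60 = 16320; L₂L₃ = 34·60·64 = 130560; L₃L₄ = 60·64·79 = 303360.
Length 3: L₁..L₃: k=1: 0+130560+8·34·64=147968; k=2: 16320+0+8·60·64=47040 → min 47040 | L₂..L₄: k=2: 0+303360+34·60·79=464520; k=3: 130560+0+34·64·79=302464 → min 302464.
Length 4: L₁..L₄: k=1: 0+302464+8·34·79=323952; k=2: 16320+303360+8·60·79=357600; k=3: 47040+0+8·64·79=87488 → min 87488.
Optimal parenthesization: (((L₁·L₂)·L₃)·L₄) with cost 87488.

87488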